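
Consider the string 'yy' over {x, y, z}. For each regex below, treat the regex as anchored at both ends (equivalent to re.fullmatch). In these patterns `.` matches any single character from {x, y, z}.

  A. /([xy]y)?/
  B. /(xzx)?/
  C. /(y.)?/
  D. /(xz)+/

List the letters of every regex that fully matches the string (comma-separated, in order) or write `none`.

A → match
B → no match
C → match
D → no match — must start with 'xz'

A, C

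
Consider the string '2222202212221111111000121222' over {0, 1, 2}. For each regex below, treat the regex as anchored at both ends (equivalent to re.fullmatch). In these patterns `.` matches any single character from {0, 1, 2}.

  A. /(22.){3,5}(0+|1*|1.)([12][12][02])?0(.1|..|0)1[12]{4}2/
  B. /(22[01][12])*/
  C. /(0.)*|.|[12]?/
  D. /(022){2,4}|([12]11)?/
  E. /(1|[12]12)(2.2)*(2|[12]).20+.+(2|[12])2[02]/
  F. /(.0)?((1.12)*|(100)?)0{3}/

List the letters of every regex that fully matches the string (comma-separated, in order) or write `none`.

A

A → match
B → no match
C → no match
D → no match
E → no match
F → no match — must end with '0'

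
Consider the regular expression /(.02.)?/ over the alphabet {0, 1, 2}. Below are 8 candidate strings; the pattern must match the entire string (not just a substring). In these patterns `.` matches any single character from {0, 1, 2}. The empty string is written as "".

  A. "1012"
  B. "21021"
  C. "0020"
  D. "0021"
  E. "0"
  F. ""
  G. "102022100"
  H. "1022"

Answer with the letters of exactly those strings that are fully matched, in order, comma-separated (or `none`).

C, D, F, H

A. "1012" → no match
B. "21021" → no match
C. "0020" → match
D. "0021" → match
E. "0" → no match
F. "" → match
G. "102022100" → no match
H. "1022" → match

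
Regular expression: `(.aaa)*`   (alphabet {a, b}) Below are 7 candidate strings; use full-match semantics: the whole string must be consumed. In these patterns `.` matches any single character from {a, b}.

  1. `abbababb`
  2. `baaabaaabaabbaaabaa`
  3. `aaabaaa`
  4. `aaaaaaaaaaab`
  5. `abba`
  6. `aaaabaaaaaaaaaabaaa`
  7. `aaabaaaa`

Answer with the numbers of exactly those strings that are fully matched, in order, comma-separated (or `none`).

none

1. `abbababb` → no match
2 → no match
3. `aaabaaa` → no match
4. `aaaaaaaaaaab` → no match
5. `abba` → no match
6 → no match
7. `aaabaaaa` → no match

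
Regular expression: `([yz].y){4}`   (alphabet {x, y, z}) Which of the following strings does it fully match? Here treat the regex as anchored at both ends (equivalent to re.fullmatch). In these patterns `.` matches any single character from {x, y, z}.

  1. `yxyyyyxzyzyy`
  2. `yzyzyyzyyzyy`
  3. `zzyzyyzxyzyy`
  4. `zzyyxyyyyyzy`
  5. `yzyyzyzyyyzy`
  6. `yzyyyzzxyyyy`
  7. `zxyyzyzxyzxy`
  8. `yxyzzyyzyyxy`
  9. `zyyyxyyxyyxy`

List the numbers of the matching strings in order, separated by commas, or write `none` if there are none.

1 → no match
2 → match
3 → match
4 → match
5 → match
6 → no match
7 → match
8 → match
9 → match

2, 3, 4, 5, 7, 8, 9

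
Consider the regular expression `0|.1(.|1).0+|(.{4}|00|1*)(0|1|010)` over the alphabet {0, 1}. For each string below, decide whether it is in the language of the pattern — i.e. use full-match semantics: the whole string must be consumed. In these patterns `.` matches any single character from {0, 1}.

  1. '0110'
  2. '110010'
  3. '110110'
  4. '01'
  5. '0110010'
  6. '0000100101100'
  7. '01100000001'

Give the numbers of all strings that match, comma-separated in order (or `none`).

5

1 → no match
2 → no match
3 → no match
4 → no match
5 → match
6 → no match
7 → no match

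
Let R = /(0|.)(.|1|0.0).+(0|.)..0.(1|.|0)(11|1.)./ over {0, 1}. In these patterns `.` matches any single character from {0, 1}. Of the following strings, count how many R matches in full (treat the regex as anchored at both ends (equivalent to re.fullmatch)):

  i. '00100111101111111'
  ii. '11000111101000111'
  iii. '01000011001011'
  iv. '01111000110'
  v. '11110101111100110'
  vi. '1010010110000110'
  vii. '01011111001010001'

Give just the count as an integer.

i → no match
ii → match
iii → no match
iv → no match
v → no match
vi → match
vii → no match
Total matched: 2

2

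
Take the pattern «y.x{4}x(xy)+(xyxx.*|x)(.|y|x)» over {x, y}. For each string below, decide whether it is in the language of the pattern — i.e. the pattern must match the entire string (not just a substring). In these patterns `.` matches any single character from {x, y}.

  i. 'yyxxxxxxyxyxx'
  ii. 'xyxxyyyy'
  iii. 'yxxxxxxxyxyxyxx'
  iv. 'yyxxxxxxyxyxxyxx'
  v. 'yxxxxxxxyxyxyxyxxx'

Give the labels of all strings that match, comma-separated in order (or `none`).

i → match
ii → no match — must start with 'y'
iii → match
iv → match
v → match

i, iii, iv, v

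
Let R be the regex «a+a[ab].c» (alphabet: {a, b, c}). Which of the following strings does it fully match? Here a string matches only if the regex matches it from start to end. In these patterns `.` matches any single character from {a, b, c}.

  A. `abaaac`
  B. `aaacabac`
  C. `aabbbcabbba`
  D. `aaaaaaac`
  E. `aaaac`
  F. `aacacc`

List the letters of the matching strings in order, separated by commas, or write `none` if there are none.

D, E

A → no match
B → no match
C → no match — must end with `c`
D → match
E → match
F → no match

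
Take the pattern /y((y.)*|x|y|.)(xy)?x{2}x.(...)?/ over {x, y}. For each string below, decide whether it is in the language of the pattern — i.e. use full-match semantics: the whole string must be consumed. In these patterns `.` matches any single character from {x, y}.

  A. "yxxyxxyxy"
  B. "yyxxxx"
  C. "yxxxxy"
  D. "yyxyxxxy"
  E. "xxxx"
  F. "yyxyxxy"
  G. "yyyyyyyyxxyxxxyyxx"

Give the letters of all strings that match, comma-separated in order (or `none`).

A → no match
B → match
C → match
D → match
E → no match — must start with "y"
F → no match
G → match

B, C, D, G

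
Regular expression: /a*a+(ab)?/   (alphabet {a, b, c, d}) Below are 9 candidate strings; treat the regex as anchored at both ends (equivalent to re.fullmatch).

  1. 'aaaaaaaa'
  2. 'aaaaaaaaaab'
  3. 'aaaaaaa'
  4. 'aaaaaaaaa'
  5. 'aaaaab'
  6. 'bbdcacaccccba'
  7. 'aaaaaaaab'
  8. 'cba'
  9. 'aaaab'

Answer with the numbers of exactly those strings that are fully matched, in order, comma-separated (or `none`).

1 → match
2 → match
3 → match
4 → match
5 → match
6 → no match
7 → match
8 → no match
9 → match

1, 2, 3, 4, 5, 7, 9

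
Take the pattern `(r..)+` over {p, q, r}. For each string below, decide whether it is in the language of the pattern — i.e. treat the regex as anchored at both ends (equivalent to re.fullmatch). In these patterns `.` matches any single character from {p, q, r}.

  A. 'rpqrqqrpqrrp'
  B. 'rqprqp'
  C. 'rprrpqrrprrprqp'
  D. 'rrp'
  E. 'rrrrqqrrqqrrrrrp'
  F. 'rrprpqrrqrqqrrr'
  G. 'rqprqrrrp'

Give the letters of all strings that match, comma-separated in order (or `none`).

A → match
B → match
C → match
D → match
E → no match
F → match
G → match

A, B, C, D, F, G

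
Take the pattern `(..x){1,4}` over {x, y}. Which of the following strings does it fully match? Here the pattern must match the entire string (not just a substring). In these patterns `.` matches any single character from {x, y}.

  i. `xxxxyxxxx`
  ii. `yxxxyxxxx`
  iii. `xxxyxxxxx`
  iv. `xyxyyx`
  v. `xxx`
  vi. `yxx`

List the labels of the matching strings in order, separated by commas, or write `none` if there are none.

i, ii, iii, iv, v, vi

i → match
ii → match
iii → match
iv → match
v → match
vi → match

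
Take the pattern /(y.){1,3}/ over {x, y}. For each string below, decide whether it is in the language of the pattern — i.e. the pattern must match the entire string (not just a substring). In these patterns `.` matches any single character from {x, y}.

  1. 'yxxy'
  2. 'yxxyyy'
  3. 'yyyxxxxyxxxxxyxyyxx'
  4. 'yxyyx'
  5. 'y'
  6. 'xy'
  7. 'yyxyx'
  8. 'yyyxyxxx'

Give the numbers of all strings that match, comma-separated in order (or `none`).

none

1 → no match
2 → no match
3 → no match
4 → no match
5 → no match
6 → no match — must start with 'y'
7 → no match
8 → no match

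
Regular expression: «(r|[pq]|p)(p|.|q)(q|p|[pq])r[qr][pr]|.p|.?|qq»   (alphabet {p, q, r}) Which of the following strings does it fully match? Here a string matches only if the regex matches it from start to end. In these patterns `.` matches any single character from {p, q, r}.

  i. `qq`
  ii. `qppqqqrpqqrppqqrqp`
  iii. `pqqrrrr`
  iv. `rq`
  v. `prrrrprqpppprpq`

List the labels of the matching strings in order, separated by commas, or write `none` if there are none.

i → match
ii → no match
iii → no match
iv → no match
v → no match

i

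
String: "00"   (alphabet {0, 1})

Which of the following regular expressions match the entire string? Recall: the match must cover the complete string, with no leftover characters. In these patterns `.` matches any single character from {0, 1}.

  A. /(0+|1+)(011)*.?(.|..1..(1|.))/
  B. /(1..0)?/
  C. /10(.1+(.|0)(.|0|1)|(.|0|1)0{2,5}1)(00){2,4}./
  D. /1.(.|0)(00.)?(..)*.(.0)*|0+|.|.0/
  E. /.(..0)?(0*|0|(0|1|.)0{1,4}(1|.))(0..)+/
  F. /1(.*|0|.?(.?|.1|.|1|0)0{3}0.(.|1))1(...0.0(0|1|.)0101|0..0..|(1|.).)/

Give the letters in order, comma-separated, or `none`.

A, D

A → match
B → no match
C → no match — must start with "10"
D → match
E → no match
F → no match — must start with "1"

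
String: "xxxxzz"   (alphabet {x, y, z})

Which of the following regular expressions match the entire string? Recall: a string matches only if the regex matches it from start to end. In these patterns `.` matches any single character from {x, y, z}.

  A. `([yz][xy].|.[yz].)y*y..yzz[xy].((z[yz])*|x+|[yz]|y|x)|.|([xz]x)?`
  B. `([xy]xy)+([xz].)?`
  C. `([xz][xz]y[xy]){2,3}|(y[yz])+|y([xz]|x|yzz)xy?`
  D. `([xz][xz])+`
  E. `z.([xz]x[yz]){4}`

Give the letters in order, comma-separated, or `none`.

A → no match
B → no match
C → no match
D → match
E → no match — must start with "z"

D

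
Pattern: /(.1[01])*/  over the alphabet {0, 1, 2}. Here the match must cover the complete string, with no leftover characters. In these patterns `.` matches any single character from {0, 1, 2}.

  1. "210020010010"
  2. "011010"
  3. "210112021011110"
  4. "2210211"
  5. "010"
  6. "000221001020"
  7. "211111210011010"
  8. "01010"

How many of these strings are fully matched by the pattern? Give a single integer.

3

1 → no match
2 → match
3 → no match
4 → no match
5 → match
6 → no match
7 → match
8 → no match
Total matched: 3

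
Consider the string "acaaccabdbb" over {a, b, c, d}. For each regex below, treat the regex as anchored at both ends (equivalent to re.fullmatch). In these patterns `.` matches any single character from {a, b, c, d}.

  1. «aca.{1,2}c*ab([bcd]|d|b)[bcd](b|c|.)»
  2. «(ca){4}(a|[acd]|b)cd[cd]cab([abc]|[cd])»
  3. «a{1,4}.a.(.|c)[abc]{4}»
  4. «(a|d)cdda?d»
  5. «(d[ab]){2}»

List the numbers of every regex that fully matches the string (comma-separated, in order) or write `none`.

1 → match
2 → no match — must start with "ca"
3 → no match
4 → no match — must end with "d"
5 → no match — must start with "d"

1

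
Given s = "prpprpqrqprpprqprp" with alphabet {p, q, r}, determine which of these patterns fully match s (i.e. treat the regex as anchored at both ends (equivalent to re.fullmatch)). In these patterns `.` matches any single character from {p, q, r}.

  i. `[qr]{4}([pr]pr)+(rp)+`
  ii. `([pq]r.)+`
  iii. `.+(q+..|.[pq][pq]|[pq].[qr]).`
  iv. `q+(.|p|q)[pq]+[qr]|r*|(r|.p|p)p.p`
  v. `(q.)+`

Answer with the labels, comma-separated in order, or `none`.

i → no match
ii → match
iii → match
iv → no match
v → no match — must start with "q"

ii, iii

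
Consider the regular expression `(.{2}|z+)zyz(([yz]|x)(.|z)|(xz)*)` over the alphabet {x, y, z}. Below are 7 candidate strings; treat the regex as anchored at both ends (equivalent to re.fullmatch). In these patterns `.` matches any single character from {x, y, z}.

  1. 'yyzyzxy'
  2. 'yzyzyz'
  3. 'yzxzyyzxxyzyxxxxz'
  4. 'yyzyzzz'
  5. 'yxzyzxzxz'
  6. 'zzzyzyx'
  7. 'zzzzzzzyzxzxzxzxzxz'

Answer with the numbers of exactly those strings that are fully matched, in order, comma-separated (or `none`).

1. 'yyzyzxy' → match
2. 'yzyzyz' → no match
3 → no match
4. 'yyzyzzz' → match
5. 'yxzyzxzxz' → match
6. 'zzzyzyx' → match
7 → match

1, 4, 5, 6, 7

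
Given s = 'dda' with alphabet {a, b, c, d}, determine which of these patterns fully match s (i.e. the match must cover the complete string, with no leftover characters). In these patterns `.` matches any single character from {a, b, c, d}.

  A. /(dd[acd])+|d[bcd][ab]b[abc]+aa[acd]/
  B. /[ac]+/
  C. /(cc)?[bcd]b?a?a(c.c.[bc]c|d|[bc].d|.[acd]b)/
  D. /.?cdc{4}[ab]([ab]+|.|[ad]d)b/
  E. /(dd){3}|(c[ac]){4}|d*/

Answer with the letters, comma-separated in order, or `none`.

A → match
B → no match
C → no match
D → no match — must end with 'b'
E → no match

A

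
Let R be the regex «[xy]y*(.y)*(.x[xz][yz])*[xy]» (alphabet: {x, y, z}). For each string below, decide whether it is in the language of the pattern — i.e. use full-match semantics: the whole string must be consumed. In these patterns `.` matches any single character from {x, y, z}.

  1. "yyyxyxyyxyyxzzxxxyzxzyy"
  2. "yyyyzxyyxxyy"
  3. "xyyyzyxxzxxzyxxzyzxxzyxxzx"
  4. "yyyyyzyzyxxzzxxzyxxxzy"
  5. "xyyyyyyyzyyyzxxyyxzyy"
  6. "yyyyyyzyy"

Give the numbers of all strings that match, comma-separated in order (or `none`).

1 → no match
2 → no match
3 → no match
4 → match
5 → match
6 → match

4, 5, 6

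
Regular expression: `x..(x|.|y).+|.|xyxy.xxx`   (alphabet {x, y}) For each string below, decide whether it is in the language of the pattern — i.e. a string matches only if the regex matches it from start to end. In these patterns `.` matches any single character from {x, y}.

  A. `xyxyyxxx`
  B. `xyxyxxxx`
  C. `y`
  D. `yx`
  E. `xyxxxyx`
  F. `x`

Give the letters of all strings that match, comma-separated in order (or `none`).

A. `xyxyyxxx` → match
B. `xyxyxxxx` → match
C. `y` → match
D. `yx` → no match
E. `xyxxxyx` → match
F. `x` → match

A, B, C, E, F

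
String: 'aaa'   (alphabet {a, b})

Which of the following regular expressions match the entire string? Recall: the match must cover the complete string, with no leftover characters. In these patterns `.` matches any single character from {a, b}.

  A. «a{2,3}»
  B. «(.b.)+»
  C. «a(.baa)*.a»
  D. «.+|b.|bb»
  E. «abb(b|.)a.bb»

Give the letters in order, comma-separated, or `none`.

A → match
B → no match
C → match
D → match
E → no match — must start with 'abb'

A, C, D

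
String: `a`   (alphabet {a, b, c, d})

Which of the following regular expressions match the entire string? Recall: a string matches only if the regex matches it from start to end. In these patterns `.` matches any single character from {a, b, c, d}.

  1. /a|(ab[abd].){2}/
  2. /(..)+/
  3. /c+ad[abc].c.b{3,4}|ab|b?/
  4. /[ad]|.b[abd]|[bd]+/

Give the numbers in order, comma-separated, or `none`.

1, 4

1 → match
2 → no match
3 → no match
4 → match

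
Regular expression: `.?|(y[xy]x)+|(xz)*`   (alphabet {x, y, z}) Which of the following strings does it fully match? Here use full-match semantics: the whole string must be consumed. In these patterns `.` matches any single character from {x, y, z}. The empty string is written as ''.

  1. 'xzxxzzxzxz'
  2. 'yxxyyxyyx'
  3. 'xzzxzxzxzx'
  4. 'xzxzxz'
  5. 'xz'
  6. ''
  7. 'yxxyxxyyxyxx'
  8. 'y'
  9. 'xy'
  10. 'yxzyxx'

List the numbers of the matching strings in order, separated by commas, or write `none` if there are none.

1. 'xzxxzzxzxz' → no match
2. 'yxxyyxyyx' → match
3. 'xzzxzxzxzx' → no match
4. 'xzxzxz' → match
5. 'xz' → match
6. '' → match
7. 'yxxyxxyyxyxx' → match
8. 'y' → match
9. 'xy' → no match
10. 'yxzyxx' → no match

2, 4, 5, 6, 7, 8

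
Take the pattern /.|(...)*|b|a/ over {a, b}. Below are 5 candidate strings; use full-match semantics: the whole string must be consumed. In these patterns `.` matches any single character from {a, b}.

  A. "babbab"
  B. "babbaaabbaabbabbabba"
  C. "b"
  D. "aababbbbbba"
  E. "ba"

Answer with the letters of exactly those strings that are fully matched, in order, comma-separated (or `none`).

A → match
B → no match
C → match
D → no match
E → no match

A, C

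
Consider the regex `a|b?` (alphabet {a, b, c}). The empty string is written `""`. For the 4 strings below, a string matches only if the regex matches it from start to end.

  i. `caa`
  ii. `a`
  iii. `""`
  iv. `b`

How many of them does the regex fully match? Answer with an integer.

3

i → no match
ii → match
iii → match
iv → match
Total matched: 3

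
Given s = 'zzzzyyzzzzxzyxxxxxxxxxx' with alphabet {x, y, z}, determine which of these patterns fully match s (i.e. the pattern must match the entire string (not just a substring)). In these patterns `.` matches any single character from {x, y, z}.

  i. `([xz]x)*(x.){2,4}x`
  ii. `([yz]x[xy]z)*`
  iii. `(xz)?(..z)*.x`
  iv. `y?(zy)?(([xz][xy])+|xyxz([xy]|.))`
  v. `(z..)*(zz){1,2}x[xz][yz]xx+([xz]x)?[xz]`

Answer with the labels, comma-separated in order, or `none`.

i → no match
ii → no match
iii → no match
iv → no match
v → match

v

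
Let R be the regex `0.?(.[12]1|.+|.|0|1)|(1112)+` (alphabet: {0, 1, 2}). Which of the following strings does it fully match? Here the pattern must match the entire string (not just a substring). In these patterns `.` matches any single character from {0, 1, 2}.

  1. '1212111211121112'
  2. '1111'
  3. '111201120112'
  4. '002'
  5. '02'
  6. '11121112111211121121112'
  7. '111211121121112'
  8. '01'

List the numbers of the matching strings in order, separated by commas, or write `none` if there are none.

4, 5, 8

1 → no match
2 → no match
3 → no match
4 → match
5 → match
6 → no match
7 → no match
8 → match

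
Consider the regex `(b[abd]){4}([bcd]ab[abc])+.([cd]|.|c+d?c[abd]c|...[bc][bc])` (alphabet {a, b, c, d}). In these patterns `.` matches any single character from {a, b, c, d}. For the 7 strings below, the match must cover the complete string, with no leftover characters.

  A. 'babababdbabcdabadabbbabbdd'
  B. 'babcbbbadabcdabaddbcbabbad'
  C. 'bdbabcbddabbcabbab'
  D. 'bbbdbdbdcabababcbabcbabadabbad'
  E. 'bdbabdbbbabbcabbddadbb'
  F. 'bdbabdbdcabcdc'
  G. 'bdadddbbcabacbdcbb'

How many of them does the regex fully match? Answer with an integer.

4

A → match
B → no match
C → no match
D → match
E → match
F → match
G → no match
Total matched: 4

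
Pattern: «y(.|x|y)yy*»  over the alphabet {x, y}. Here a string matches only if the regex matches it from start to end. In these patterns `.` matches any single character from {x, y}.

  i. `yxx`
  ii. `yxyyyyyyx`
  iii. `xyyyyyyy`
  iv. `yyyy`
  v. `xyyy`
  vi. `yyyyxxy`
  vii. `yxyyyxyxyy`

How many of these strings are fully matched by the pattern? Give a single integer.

i → no match
ii → no match
iii → no match — must start with `y`
iv → match
v → no match — must start with `y`
vi → no match
vii → no match
Total matched: 1

1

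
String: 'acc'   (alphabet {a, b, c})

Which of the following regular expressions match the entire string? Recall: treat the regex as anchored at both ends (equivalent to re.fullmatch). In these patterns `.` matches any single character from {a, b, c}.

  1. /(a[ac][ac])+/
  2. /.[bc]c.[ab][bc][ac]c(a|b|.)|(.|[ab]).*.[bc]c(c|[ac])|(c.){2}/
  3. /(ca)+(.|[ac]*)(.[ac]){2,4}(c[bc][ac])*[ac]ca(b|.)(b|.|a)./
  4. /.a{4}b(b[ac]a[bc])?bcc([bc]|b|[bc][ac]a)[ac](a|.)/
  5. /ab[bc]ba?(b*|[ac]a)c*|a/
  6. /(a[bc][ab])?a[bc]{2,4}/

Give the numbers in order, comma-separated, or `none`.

1 → match
2 → no match
3 → no match — must start with 'ca'
4 → no match
5 → no match
6 → match

1, 6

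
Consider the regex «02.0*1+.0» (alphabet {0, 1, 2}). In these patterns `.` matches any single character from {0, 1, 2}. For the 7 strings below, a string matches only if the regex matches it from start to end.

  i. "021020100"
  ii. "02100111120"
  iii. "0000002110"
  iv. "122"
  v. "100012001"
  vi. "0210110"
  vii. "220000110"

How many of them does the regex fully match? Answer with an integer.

i → no match
ii → match
iii → no match — must start with "02"
iv → no match — must start with "02"
v → no match — must start with "02"
vi → match
vii → no match — must start with "02"
Total matched: 2

2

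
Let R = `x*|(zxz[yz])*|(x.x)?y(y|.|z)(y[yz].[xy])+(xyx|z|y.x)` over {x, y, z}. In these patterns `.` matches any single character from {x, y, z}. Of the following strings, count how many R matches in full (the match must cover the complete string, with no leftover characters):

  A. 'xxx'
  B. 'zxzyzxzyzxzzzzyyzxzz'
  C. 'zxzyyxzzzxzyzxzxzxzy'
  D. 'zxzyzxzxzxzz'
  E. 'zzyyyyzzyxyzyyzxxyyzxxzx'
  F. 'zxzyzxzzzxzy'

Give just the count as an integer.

2

A → match
B → no match
C → no match
D → no match
E → no match
F → match
Total matched: 2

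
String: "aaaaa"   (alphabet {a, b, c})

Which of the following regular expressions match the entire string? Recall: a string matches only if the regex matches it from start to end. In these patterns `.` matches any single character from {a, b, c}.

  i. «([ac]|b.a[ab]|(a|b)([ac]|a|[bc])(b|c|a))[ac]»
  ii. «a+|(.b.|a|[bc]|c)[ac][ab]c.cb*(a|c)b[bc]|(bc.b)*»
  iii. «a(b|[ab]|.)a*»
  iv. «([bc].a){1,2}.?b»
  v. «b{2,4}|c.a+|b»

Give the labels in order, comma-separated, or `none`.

ii, iii

i → no match
ii → match
iii → match
iv → no match — must end with "b"
v → no match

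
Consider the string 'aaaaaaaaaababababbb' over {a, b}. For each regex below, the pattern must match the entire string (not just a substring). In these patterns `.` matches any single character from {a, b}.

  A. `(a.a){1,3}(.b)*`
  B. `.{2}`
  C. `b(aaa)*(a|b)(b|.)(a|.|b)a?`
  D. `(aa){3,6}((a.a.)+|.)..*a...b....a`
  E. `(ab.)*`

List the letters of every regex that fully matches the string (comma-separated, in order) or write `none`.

A → match
B → no match
C → no match — must start with 'b'
D → no match — must end with 'a'
E → no match

A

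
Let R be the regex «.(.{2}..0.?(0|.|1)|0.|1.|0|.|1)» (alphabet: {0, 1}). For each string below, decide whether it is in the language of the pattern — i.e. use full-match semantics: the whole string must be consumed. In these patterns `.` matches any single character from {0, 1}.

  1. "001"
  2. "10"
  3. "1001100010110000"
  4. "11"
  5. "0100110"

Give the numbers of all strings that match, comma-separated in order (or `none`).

1 → match
2 → match
3 → no match
4 → match
5 → no match

1, 2, 4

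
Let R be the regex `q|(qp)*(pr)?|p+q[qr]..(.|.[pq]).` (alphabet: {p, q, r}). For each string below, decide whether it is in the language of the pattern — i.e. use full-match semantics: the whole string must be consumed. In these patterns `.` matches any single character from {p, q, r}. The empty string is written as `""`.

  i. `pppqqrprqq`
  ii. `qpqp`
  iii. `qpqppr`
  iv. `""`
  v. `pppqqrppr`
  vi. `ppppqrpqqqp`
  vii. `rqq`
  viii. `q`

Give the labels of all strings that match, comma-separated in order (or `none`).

i → match
ii → match
iii → match
iv → match
v → match
vi → match
vii → no match
viii → match

i, ii, iii, iv, v, vi, viii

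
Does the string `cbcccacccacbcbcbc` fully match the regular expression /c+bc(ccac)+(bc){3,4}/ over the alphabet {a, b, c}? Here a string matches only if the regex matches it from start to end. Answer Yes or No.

Yes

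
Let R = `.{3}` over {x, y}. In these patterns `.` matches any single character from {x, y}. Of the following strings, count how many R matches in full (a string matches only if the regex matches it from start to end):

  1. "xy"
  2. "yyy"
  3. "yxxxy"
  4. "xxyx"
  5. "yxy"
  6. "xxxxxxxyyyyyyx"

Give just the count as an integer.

2

1 → no match
2 → match
3 → no match
4 → no match
5 → match
6 → no match
Total matched: 2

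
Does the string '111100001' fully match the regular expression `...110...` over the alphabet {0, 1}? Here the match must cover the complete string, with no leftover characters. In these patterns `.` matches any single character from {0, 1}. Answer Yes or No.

No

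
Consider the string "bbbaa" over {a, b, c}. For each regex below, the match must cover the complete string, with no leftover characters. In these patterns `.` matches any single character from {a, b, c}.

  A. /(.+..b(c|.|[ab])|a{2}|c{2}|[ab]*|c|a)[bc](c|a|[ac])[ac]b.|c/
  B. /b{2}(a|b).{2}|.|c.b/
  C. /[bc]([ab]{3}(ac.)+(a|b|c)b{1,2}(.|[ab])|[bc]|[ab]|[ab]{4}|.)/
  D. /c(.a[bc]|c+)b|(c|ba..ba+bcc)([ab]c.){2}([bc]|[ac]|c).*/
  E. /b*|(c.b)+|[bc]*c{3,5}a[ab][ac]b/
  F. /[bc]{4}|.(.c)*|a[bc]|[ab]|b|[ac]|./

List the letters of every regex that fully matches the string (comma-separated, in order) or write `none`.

A → no match
B → match
C → match
D → no match
E → no match
F → no match

B, C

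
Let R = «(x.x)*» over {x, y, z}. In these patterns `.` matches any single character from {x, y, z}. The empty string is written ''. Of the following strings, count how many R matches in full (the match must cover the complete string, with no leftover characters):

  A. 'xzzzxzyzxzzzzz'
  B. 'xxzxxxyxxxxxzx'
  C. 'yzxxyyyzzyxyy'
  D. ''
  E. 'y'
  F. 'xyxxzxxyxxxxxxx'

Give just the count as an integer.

A → no match
B → no match
C → no match
D → match
E → no match
F → match
Total matched: 2

2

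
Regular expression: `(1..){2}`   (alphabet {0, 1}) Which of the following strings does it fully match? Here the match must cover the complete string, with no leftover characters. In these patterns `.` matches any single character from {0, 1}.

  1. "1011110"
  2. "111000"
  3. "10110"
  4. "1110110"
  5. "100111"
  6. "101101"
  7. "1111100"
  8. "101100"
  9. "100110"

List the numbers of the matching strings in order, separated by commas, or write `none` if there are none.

5, 6, 8, 9

1. "1011110" → no match
2. "111000" → no match
3. "10110" → no match
4. "1110110" → no match
5. "100111" → match
6. "101101" → match
7. "1111100" → no match
8. "101100" → match
9. "100110" → match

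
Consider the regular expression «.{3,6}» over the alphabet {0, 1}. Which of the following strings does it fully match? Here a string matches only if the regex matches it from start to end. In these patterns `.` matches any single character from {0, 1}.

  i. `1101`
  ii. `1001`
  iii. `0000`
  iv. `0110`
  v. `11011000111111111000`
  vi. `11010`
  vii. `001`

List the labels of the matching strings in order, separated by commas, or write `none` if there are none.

i, ii, iii, iv, vi, vii

i → match
ii → match
iii → match
iv → match
v → no match
vi → match
vii → match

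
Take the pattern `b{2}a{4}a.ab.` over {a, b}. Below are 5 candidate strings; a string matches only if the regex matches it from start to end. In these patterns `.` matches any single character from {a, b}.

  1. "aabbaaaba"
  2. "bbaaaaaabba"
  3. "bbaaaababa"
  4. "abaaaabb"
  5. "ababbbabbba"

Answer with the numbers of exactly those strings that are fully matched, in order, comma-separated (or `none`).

none

1 → no match — must start with "b"
2 → no match
3 → no match
4 → no match — must start with "b"
5 → no match — must start with "b"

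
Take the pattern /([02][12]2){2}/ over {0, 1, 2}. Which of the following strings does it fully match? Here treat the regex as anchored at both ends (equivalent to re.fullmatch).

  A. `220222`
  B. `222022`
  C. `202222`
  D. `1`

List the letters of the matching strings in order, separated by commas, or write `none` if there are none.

A → no match
B → match
C → no match
D → no match — must end with `2`

B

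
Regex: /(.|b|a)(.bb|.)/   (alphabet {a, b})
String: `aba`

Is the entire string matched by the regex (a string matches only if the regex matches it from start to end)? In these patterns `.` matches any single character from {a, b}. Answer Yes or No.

No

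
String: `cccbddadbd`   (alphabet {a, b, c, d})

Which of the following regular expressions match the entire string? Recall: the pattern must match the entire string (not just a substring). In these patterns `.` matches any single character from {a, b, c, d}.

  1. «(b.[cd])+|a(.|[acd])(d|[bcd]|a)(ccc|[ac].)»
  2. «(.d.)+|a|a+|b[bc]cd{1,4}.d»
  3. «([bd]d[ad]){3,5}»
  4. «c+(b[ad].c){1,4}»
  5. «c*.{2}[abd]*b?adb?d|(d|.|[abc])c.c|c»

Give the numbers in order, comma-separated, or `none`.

1 → no match
2 → no match
3 → no match
4 → no match — must end with `c`
5 → match

5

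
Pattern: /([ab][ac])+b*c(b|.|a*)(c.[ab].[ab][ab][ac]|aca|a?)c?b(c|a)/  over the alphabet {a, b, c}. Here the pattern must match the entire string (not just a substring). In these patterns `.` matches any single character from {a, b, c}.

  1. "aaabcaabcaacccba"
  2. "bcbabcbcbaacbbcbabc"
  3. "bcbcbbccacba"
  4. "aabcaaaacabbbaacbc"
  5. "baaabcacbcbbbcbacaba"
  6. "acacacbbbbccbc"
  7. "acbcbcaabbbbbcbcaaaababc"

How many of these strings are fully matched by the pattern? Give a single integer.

1 → no match
2 → match
3 → match
4 → match
5 → match
6 → match
7 → match
Total matched: 6

6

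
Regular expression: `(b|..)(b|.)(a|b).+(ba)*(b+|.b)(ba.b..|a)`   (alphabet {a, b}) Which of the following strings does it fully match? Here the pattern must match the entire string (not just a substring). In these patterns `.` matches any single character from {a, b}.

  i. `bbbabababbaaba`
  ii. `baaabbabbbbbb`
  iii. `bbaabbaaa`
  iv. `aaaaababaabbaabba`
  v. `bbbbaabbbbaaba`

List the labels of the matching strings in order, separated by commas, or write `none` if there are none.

i, iv, v

i → match
ii → no match
iii → no match
iv → match
v → match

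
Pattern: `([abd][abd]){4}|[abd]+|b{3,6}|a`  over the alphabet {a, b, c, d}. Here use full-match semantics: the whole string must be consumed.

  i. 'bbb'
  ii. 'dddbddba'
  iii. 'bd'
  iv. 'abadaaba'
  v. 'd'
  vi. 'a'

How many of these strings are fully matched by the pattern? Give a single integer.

6

i. 'bbb' → match
ii. 'dddbddba' → match
iii. 'bd' → match
iv. 'abadaaba' → match
v. 'd' → match
vi. 'a' → match
Total matched: 6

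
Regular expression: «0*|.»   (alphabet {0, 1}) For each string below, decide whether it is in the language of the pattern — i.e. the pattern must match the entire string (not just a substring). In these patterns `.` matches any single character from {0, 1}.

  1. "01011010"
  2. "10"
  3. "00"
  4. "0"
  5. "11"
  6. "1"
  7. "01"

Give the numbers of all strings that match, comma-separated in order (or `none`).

1 → no match
2 → no match
3 → match
4 → match
5 → no match
6 → match
7 → no match

3, 4, 6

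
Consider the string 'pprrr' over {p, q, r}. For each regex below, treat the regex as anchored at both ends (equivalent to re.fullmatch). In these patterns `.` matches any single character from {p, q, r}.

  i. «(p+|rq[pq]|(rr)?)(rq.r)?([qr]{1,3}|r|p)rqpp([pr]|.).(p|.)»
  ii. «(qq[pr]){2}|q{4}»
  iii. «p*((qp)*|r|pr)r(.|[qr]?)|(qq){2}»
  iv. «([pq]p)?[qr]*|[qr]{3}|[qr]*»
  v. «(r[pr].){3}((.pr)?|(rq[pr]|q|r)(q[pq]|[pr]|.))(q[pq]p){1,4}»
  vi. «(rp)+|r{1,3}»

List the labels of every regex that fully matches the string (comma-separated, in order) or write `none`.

i → no match
ii → no match
iii → match
iv → match
v → no match — must start with 'r'
vi → no match

iii, iv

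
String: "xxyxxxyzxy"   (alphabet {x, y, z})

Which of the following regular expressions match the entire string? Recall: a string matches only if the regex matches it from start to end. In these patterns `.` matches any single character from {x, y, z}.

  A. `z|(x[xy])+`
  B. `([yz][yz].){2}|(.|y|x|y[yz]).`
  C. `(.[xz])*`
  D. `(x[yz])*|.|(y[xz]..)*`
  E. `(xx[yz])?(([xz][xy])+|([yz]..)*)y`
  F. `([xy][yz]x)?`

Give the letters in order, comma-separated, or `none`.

A → no match
B → no match
C → no match
D → no match
E → match
F → no match

E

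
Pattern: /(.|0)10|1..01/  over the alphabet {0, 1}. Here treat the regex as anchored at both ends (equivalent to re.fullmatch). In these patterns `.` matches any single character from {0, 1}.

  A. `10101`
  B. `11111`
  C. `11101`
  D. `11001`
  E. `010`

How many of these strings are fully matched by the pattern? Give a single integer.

A. `10101` → match
B. `11111` → no match
C. `11101` → match
D. `11001` → match
E. `010` → match
Total matched: 4

4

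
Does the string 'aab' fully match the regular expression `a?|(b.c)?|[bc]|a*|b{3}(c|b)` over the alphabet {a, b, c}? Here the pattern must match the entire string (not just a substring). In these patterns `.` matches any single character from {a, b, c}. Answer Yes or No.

No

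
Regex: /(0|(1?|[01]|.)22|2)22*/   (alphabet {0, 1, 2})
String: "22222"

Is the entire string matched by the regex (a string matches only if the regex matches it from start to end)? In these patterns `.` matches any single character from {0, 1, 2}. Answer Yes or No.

Yes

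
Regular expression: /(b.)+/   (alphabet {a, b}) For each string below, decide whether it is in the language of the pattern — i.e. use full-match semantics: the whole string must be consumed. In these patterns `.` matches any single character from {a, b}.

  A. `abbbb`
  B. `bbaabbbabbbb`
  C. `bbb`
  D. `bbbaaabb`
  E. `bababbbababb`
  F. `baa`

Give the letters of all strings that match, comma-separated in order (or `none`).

A. `abbbb` → no match — must start with `b`
B. `bbaabbbabbbb` → no match
C. `bbb` → no match
D. `bbbaaabb` → no match
E. `bababbbababb` → match
F. `baa` → no match

E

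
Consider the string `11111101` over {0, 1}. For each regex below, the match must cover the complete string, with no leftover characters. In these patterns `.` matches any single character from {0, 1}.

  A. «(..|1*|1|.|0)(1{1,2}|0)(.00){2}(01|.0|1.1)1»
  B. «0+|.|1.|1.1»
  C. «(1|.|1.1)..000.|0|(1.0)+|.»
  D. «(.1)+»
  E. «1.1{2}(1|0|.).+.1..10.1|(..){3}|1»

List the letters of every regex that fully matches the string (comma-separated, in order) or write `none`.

D

A → no match
B → no match
C → no match
D → match
E → no match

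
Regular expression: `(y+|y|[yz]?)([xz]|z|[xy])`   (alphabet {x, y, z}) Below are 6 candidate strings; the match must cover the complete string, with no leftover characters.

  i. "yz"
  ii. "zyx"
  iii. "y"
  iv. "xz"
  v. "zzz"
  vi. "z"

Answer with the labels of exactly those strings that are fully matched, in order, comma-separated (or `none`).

i → match
ii → no match
iii → match
iv → no match
v → no match
vi → match

i, iii, vi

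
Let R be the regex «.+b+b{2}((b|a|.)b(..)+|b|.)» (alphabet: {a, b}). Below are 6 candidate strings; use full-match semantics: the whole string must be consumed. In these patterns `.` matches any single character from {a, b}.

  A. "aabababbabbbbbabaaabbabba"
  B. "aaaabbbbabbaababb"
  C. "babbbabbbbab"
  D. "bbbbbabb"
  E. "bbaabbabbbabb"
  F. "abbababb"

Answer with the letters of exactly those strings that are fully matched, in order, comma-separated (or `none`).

A → no match
B → no match
C → no match
D → no match
E → no match
F → no match

none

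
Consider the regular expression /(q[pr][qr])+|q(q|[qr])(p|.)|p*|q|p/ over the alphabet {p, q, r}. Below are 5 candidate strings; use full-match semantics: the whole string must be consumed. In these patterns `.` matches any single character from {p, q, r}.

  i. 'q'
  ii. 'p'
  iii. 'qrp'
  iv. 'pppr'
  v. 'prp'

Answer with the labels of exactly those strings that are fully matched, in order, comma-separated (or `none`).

i. 'q' → match
ii. 'p' → match
iii. 'qrp' → match
iv. 'pppr' → no match
v. 'prp' → no match

i, ii, iii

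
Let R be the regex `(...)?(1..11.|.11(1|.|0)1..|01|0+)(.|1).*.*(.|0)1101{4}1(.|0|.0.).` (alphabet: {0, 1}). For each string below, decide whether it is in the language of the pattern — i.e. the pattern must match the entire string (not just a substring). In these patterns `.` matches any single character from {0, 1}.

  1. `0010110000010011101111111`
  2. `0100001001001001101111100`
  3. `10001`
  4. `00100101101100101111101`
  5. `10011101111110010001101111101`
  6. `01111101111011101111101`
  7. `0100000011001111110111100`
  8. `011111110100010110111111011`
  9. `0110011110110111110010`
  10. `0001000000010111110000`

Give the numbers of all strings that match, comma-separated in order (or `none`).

1 → match
2 → match
3 → no match
4 → no match
5 → match
6 → match
7 → no match
8 → match
9 → match
10 → no match

1, 2, 5, 6, 8, 9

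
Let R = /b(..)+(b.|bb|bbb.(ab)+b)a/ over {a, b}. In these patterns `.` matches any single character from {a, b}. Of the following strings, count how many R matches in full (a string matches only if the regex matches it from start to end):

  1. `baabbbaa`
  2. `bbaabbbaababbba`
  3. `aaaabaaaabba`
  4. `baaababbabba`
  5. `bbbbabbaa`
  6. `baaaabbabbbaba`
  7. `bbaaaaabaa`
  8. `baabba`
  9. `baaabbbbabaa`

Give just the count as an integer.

1. `baabbbaa` → match
2 → no match
3. `aaaabaaaabba` → no match — must start with `b`
4. `baaababbabba` → match
5. `bbbbabbaa` → no match
6 → no match
7. `bbaaaaabaa` → match
8. `baabba` → match
9. `baaabbbbabaa` → match
Total matched: 5

5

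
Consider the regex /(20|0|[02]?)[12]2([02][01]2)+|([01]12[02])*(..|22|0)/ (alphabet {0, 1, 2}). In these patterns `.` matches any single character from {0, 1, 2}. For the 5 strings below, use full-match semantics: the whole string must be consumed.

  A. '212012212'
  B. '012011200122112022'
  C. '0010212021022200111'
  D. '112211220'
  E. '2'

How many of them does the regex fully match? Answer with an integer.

A. '212012212' → match
B → match
C → no match
D. '112211220' → match
E. '2' → no match
Total matched: 3

3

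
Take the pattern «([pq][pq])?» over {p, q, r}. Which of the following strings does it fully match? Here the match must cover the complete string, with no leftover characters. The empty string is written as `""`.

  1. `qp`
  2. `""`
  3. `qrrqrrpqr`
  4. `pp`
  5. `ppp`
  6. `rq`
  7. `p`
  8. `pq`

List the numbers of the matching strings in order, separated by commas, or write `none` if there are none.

1, 2, 4, 8

1 → match
2 → match
3 → no match
4 → match
5 → no match
6 → no match
7 → no match
8 → match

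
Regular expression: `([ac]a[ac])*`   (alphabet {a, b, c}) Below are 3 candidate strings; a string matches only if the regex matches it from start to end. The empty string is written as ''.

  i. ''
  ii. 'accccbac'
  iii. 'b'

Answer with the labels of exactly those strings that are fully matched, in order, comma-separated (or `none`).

i → match
ii → no match
iii → no match

i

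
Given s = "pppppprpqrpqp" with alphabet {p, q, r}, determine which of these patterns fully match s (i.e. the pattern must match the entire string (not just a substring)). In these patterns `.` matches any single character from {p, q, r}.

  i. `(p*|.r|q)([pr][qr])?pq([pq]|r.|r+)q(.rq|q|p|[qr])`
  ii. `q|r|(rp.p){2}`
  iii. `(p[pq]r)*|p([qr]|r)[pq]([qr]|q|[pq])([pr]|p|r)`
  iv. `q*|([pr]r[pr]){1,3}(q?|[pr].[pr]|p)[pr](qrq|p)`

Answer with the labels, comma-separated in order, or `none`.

i → match
ii → no match
iii → no match
iv → no match

i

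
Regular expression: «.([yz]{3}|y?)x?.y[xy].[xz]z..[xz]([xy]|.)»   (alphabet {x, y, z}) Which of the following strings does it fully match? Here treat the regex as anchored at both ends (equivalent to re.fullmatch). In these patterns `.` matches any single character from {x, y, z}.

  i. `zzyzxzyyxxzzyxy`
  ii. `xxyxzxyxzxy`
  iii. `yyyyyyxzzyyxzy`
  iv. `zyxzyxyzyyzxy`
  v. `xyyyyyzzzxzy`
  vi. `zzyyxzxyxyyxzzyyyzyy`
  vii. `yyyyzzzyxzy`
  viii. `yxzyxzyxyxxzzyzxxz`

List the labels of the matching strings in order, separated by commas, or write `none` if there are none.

i, v, vii

i → match
ii → no match
iii → no match
iv → no match
v → match
vi → no match
vii → match
viii → no match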